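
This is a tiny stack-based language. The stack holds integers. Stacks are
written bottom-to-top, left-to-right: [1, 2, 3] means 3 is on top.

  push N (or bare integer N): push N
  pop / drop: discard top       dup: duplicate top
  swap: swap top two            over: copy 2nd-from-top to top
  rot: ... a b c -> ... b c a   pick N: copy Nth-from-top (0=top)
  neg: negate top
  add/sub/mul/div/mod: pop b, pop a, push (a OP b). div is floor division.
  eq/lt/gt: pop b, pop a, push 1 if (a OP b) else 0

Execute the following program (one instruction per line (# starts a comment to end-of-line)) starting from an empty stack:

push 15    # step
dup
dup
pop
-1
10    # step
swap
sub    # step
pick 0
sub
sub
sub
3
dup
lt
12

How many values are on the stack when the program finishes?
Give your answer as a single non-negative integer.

Answer: 3

Derivation:
After 'push 15': stack = [15] (depth 1)
After 'dup': stack = [15, 15] (depth 2)
After 'dup': stack = [15, 15, 15] (depth 3)
After 'pop': stack = [15, 15] (depth 2)
After 'push -1': stack = [15, 15, -1] (depth 3)
After 'push 10': stack = [15, 15, -1, 10] (depth 4)
After 'swap': stack = [15, 15, 10, -1] (depth 4)
After 'sub': stack = [15, 15, 11] (depth 3)
After 'pick 0': stack = [15, 15, 11, 11] (depth 4)
After 'sub': stack = [15, 15, 0] (depth 3)
After 'sub': stack = [15, 15] (depth 2)
After 'sub': stack = [0] (depth 1)
After 'push 3': stack = [0, 3] (depth 2)
After 'dup': stack = [0, 3, 3] (depth 3)
After 'lt': stack = [0, 0] (depth 2)
After 'push 12': stack = [0, 0, 12] (depth 3)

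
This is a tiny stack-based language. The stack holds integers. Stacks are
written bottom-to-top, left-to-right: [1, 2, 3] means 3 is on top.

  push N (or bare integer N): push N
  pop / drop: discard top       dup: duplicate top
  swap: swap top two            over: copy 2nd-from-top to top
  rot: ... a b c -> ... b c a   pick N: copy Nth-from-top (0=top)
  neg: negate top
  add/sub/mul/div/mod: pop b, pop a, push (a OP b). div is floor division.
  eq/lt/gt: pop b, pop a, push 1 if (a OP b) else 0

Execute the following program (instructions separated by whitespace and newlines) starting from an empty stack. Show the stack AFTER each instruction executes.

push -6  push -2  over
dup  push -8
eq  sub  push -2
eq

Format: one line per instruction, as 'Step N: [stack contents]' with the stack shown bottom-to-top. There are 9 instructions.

Step 1: [-6]
Step 2: [-6, -2]
Step 3: [-6, -2, -6]
Step 4: [-6, -2, -6, -6]
Step 5: [-6, -2, -6, -6, -8]
Step 6: [-6, -2, -6, 0]
Step 7: [-6, -2, -6]
Step 8: [-6, -2, -6, -2]
Step 9: [-6, -2, 0]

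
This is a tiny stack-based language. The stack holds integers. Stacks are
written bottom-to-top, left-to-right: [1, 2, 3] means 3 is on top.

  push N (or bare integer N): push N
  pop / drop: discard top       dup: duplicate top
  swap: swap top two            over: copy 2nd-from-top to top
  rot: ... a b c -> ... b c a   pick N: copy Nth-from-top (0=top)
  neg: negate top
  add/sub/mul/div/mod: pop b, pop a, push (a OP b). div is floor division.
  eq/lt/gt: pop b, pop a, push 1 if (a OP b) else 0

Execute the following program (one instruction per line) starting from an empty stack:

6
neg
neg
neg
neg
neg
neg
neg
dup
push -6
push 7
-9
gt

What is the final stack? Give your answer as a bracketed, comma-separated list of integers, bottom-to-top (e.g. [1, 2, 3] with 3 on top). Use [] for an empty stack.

After 'push 6': [6]
After 'neg': [-6]
After 'neg': [6]
After 'neg': [-6]
After 'neg': [6]
After 'neg': [-6]
After 'neg': [6]
After 'neg': [-6]
After 'dup': [-6, -6]
After 'push -6': [-6, -6, -6]
After 'push 7': [-6, -6, -6, 7]
After 'push -9': [-6, -6, -6, 7, -9]
After 'gt': [-6, -6, -6, 1]

Answer: [-6, -6, -6, 1]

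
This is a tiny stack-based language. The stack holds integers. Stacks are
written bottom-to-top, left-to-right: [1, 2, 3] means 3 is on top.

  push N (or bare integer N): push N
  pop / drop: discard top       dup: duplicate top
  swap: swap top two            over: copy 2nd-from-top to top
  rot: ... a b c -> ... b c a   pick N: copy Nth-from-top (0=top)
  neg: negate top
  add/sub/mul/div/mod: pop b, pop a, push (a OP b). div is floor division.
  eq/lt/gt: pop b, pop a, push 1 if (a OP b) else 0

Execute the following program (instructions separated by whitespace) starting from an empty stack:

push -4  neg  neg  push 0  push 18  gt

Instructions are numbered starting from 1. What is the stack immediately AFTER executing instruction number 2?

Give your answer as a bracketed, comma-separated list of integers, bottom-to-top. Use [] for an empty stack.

Step 1 ('push -4'): [-4]
Step 2 ('neg'): [4]

Answer: [4]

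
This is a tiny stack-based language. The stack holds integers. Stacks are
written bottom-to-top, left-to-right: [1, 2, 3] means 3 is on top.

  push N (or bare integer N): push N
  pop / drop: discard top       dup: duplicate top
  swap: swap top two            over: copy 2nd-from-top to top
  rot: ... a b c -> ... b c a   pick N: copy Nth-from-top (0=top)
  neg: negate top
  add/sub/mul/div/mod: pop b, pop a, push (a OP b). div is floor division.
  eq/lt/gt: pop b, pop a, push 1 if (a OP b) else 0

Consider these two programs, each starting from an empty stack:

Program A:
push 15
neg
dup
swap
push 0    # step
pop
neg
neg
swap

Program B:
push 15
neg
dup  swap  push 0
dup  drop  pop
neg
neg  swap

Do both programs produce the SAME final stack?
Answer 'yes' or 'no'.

Program A trace:
  After 'push 15': [15]
  After 'neg': [-15]
  After 'dup': [-15, -15]
  After 'swap': [-15, -15]
  After 'push 0': [-15, -15, 0]
  After 'pop': [-15, -15]
  After 'neg': [-15, 15]
  After 'neg': [-15, -15]
  After 'swap': [-15, -15]
Program A final stack: [-15, -15]

Program B trace:
  After 'push 15': [15]
  After 'neg': [-15]
  After 'dup': [-15, -15]
  After 'swap': [-15, -15]
  After 'push 0': [-15, -15, 0]
  After 'dup': [-15, -15, 0, 0]
  After 'drop': [-15, -15, 0]
  After 'pop': [-15, -15]
  After 'neg': [-15, 15]
  After 'neg': [-15, -15]
  After 'swap': [-15, -15]
Program B final stack: [-15, -15]
Same: yes

Answer: yes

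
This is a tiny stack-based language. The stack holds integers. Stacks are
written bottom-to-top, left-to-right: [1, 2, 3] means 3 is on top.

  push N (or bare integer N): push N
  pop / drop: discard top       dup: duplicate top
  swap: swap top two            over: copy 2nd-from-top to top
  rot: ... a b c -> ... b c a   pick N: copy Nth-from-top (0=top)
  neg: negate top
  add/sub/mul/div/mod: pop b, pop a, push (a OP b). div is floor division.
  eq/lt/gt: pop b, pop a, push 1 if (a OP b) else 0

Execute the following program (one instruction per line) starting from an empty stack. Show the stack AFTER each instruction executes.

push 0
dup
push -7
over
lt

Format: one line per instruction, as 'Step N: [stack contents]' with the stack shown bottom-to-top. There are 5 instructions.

Step 1: [0]
Step 2: [0, 0]
Step 3: [0, 0, -7]
Step 4: [0, 0, -7, 0]
Step 5: [0, 0, 1]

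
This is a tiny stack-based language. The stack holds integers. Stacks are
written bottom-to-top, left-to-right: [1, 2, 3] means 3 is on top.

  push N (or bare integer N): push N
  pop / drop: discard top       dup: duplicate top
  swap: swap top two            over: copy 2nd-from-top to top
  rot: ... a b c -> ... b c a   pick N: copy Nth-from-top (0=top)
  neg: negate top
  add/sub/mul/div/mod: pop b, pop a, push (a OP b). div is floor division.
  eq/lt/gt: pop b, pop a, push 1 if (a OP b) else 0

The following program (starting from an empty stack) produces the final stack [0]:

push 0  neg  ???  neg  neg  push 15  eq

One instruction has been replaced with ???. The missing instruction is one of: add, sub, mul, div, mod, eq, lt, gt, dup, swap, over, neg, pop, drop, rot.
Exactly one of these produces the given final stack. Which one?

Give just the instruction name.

Answer: neg

Derivation:
Stack before ???: [0]
Stack after ???:  [0]
The instruction that transforms [0] -> [0] is: neg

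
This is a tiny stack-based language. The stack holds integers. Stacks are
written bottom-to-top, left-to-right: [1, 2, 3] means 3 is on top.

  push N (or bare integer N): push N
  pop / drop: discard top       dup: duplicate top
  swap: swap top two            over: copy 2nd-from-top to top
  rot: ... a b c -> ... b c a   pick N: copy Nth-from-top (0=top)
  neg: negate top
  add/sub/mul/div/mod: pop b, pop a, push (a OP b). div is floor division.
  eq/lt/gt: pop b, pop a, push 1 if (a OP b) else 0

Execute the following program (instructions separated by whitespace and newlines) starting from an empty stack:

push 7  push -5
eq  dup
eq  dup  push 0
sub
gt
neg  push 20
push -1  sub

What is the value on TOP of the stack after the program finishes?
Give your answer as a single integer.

Answer: 21

Derivation:
After 'push 7': [7]
After 'push -5': [7, -5]
After 'eq': [0]
After 'dup': [0, 0]
After 'eq': [1]
After 'dup': [1, 1]
After 'push 0': [1, 1, 0]
After 'sub': [1, 1]
After 'gt': [0]
After 'neg': [0]
After 'push 20': [0, 20]
After 'push -1': [0, 20, -1]
After 'sub': [0, 21]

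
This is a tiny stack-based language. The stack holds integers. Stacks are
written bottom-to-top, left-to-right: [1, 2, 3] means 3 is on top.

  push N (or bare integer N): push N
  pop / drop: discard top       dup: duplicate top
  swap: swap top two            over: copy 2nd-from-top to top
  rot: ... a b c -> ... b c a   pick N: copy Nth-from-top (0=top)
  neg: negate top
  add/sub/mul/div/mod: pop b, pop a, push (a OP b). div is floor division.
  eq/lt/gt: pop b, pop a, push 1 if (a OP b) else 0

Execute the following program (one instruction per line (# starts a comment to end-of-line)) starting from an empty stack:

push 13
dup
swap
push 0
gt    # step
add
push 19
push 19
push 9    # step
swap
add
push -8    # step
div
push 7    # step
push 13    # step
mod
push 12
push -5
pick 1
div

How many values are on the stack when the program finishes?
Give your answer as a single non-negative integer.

After 'push 13': stack = [13] (depth 1)
After 'dup': stack = [13, 13] (depth 2)
After 'swap': stack = [13, 13] (depth 2)
After 'push 0': stack = [13, 13, 0] (depth 3)
After 'gt': stack = [13, 1] (depth 2)
After 'add': stack = [14] (depth 1)
After 'push 19': stack = [14, 19] (depth 2)
After 'push 19': stack = [14, 19, 19] (depth 3)
After 'push 9': stack = [14, 19, 19, 9] (depth 4)
After 'swap': stack = [14, 19, 9, 19] (depth 4)
After 'add': stack = [14, 19, 28] (depth 3)
After 'push -8': stack = [14, 19, 28, -8] (depth 4)
After 'div': stack = [14, 19, -4] (depth 3)
After 'push 7': stack = [14, 19, -4, 7] (depth 4)
After 'push 13': stack = [14, 19, -4, 7, 13] (depth 5)
After 'mod': stack = [14, 19, -4, 7] (depth 4)
After 'push 12': stack = [14, 19, -4, 7, 12] (depth 5)
After 'push -5': stack = [14, 19, -4, 7, 12, -5] (depth 6)
After 'pick 1': stack = [14, 19, -4, 7, 12, -5, 12] (depth 7)
After 'div': stack = [14, 19, -4, 7, 12, -1] (depth 6)

Answer: 6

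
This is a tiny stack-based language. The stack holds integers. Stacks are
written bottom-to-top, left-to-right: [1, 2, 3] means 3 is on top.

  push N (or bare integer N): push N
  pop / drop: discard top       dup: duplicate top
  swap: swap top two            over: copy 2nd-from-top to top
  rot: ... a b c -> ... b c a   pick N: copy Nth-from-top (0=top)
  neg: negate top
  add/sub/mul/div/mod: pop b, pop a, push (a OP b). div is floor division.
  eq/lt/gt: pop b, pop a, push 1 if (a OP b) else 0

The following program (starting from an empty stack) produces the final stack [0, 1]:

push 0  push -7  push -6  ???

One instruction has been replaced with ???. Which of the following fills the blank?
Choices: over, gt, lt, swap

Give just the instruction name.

Answer: lt

Derivation:
Stack before ???: [0, -7, -6]
Stack after ???:  [0, 1]
Checking each choice:
  over: produces [0, -7, -6, -7]
  gt: produces [0, 0]
  lt: MATCH
  swap: produces [0, -6, -7]


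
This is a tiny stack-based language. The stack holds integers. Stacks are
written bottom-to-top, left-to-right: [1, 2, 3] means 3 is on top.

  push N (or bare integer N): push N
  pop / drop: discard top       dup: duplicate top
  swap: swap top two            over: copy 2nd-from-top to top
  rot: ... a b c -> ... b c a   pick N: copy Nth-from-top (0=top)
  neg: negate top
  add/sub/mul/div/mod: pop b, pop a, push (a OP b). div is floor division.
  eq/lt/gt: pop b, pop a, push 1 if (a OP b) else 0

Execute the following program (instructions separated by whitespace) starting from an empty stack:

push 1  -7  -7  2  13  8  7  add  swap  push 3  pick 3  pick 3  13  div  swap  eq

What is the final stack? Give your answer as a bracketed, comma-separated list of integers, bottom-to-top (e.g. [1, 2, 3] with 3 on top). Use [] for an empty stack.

Answer: [1, -7, -7, 2, 15, 13, 3, 0]

Derivation:
After 'push 1': [1]
After 'push -7': [1, -7]
After 'push -7': [1, -7, -7]
After 'push 2': [1, -7, -7, 2]
After 'push 13': [1, -7, -7, 2, 13]
After 'push 8': [1, -7, -7, 2, 13, 8]
After 'push 7': [1, -7, -7, 2, 13, 8, 7]
After 'add': [1, -7, -7, 2, 13, 15]
After 'swap': [1, -7, -7, 2, 15, 13]
After 'push 3': [1, -7, -7, 2, 15, 13, 3]
After 'pick 3': [1, -7, -7, 2, 15, 13, 3, 2]
After 'pick 3': [1, -7, -7, 2, 15, 13, 3, 2, 15]
After 'push 13': [1, -7, -7, 2, 15, 13, 3, 2, 15, 13]
After 'div': [1, -7, -7, 2, 15, 13, 3, 2, 1]
After 'swap': [1, -7, -7, 2, 15, 13, 3, 1, 2]
After 'eq': [1, -7, -7, 2, 15, 13, 3, 0]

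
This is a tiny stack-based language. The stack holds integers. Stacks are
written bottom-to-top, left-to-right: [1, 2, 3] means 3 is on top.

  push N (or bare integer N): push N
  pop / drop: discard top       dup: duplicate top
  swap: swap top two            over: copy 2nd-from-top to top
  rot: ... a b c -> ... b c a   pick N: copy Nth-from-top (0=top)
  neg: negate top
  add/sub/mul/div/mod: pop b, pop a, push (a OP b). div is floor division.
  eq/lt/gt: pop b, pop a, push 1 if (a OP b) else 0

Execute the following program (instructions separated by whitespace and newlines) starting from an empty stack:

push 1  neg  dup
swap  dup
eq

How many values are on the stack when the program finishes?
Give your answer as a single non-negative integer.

After 'push 1': stack = [1] (depth 1)
After 'neg': stack = [-1] (depth 1)
After 'dup': stack = [-1, -1] (depth 2)
After 'swap': stack = [-1, -1] (depth 2)
After 'dup': stack = [-1, -1, -1] (depth 3)
After 'eq': stack = [-1, 1] (depth 2)

Answer: 2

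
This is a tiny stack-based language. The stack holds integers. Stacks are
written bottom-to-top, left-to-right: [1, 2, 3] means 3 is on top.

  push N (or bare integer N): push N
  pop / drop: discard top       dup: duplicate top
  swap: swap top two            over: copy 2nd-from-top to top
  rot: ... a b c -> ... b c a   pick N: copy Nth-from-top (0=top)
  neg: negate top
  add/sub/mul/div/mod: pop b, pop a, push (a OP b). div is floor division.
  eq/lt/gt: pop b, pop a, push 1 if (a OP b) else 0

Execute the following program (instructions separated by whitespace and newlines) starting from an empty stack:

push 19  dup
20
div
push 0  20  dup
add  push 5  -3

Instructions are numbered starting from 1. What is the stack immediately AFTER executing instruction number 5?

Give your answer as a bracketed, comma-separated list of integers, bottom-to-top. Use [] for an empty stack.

Step 1 ('push 19'): [19]
Step 2 ('dup'): [19, 19]
Step 3 ('20'): [19, 19, 20]
Step 4 ('div'): [19, 0]
Step 5 ('push 0'): [19, 0, 0]

Answer: [19, 0, 0]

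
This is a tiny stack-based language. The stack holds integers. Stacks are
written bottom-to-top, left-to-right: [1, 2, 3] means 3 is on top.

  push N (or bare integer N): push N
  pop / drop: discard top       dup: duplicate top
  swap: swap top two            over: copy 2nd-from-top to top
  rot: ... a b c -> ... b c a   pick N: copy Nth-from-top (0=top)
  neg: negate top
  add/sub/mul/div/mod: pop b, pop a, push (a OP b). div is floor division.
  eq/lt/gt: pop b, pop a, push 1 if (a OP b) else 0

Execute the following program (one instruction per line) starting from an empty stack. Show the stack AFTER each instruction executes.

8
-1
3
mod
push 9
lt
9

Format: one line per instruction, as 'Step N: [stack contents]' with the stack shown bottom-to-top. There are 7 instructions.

Step 1: [8]
Step 2: [8, -1]
Step 3: [8, -1, 3]
Step 4: [8, 2]
Step 5: [8, 2, 9]
Step 6: [8, 1]
Step 7: [8, 1, 9]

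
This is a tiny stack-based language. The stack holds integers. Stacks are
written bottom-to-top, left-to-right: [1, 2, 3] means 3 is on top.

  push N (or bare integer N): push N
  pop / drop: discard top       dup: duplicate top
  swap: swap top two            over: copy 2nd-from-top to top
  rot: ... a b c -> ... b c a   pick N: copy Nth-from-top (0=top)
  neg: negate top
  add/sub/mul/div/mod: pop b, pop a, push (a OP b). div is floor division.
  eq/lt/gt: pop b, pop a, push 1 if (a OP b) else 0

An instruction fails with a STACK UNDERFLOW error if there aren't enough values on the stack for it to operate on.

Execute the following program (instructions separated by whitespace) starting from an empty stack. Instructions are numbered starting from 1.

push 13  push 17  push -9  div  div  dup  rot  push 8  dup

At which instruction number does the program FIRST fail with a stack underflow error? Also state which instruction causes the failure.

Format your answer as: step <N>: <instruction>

Step 1 ('push 13'): stack = [13], depth = 1
Step 2 ('push 17'): stack = [13, 17], depth = 2
Step 3 ('push -9'): stack = [13, 17, -9], depth = 3
Step 4 ('div'): stack = [13, -2], depth = 2
Step 5 ('div'): stack = [-7], depth = 1
Step 6 ('dup'): stack = [-7, -7], depth = 2
Step 7 ('rot'): needs 3 value(s) but depth is 2 — STACK UNDERFLOW

Answer: step 7: rot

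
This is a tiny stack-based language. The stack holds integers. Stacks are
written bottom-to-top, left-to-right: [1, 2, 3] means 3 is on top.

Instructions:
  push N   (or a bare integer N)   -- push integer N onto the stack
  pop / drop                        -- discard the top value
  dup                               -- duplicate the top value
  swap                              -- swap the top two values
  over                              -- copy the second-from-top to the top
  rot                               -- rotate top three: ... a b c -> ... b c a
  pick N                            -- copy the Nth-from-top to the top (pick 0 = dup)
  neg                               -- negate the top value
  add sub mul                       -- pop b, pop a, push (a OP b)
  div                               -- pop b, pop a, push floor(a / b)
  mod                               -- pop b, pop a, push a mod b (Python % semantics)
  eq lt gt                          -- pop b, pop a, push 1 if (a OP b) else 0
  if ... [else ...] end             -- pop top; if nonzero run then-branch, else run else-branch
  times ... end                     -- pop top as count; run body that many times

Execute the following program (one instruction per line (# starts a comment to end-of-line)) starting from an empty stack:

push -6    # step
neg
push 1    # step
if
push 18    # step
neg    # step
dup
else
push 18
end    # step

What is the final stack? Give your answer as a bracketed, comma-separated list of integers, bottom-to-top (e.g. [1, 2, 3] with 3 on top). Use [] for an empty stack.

Answer: [6, -18, -18]

Derivation:
After 'push -6': [-6]
After 'neg': [6]
After 'push 1': [6, 1]
After 'if': [6]
After 'push 18': [6, 18]
After 'neg': [6, -18]
After 'dup': [6, -18, -18]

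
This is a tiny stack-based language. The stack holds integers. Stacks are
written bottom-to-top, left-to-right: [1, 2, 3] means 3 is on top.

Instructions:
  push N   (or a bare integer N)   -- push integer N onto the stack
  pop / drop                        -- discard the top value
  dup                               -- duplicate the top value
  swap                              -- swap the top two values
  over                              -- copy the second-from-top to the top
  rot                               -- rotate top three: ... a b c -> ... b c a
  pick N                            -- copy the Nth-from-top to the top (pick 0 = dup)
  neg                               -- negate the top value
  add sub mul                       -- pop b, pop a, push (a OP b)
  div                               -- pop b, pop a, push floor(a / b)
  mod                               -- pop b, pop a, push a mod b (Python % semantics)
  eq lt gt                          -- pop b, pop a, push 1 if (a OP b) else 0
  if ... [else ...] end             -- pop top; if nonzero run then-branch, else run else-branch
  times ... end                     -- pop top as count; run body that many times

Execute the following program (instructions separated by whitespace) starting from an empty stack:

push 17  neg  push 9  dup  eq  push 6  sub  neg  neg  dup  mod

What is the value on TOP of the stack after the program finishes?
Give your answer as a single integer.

Answer: 0

Derivation:
After 'push 17': [17]
After 'neg': [-17]
After 'push 9': [-17, 9]
After 'dup': [-17, 9, 9]
After 'eq': [-17, 1]
After 'push 6': [-17, 1, 6]
After 'sub': [-17, -5]
After 'neg': [-17, 5]
After 'neg': [-17, -5]
After 'dup': [-17, -5, -5]
After 'mod': [-17, 0]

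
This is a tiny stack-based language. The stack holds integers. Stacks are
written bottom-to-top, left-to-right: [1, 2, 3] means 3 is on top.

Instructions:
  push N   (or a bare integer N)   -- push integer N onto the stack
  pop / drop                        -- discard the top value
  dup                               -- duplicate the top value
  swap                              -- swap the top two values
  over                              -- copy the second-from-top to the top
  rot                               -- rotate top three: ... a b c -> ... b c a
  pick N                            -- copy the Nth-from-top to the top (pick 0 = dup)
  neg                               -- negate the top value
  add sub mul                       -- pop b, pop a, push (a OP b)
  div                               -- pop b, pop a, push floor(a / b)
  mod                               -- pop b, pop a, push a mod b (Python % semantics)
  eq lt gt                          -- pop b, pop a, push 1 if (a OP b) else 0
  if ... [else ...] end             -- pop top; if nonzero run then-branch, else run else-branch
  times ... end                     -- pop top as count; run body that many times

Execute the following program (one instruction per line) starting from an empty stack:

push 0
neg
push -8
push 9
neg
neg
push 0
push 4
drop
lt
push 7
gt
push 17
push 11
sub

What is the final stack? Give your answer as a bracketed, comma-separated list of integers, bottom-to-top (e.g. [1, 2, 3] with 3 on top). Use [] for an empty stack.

Answer: [0, -8, 0, 6]

Derivation:
After 'push 0': [0]
After 'neg': [0]
After 'push -8': [0, -8]
After 'push 9': [0, -8, 9]
After 'neg': [0, -8, -9]
After 'neg': [0, -8, 9]
After 'push 0': [0, -8, 9, 0]
After 'push 4': [0, -8, 9, 0, 4]
After 'drop': [0, -8, 9, 0]
After 'lt': [0, -8, 0]
After 'push 7': [0, -8, 0, 7]
After 'gt': [0, -8, 0]
After 'push 17': [0, -8, 0, 17]
After 'push 11': [0, -8, 0, 17, 11]
After 'sub': [0, -8, 0, 6]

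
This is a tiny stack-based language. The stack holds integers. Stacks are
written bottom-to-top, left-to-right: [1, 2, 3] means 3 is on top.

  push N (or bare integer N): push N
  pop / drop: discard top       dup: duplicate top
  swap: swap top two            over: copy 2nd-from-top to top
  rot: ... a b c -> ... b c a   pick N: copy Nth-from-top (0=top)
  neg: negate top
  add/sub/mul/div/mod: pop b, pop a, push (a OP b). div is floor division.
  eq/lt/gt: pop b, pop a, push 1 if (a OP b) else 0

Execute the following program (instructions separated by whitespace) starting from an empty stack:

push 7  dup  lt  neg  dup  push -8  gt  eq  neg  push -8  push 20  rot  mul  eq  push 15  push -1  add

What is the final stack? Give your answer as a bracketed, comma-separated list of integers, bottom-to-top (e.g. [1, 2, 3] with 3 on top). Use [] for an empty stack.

After 'push 7': [7]
After 'dup': [7, 7]
After 'lt': [0]
After 'neg': [0]
After 'dup': [0, 0]
After 'push -8': [0, 0, -8]
After 'gt': [0, 1]
After 'eq': [0]
After 'neg': [0]
After 'push -8': [0, -8]
After 'push 20': [0, -8, 20]
After 'rot': [-8, 20, 0]
After 'mul': [-8, 0]
After 'eq': [0]
After 'push 15': [0, 15]
After 'push -1': [0, 15, -1]
After 'add': [0, 14]

Answer: [0, 14]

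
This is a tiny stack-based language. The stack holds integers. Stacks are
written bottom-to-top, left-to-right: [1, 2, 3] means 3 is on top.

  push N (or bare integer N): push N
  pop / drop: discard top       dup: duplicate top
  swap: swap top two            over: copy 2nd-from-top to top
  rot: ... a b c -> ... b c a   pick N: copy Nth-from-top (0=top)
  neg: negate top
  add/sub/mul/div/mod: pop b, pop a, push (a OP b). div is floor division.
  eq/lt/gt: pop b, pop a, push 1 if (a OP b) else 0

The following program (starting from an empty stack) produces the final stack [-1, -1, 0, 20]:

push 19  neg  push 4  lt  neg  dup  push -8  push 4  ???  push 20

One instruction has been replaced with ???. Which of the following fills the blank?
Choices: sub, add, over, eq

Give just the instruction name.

Answer: eq

Derivation:
Stack before ???: [-1, -1, -8, 4]
Stack after ???:  [-1, -1, 0]
Checking each choice:
  sub: produces [-1, -1, -12, 20]
  add: produces [-1, -1, -4, 20]
  over: produces [-1, -1, -8, 4, -8, 20]
  eq: MATCH


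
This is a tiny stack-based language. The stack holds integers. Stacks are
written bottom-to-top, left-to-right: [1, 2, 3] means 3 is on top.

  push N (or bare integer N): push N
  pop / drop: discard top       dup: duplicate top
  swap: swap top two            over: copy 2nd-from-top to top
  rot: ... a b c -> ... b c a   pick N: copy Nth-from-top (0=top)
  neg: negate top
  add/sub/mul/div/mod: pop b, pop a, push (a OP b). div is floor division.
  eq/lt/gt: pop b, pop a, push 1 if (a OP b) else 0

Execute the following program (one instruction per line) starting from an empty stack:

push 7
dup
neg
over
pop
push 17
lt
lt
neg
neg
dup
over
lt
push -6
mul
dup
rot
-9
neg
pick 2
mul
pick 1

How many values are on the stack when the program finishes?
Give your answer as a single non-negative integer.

Answer: 5

Derivation:
After 'push 7': stack = [7] (depth 1)
After 'dup': stack = [7, 7] (depth 2)
After 'neg': stack = [7, -7] (depth 2)
After 'over': stack = [7, -7, 7] (depth 3)
After 'pop': stack = [7, -7] (depth 2)
After 'push 17': stack = [7, -7, 17] (depth 3)
After 'lt': stack = [7, 1] (depth 2)
After 'lt': stack = [0] (depth 1)
After 'neg': stack = [0] (depth 1)
After 'neg': stack = [0] (depth 1)
  ...
After 'lt': stack = [0, 0] (depth 2)
After 'push -6': stack = [0, 0, -6] (depth 3)
After 'mul': stack = [0, 0] (depth 2)
After 'dup': stack = [0, 0, 0] (depth 3)
After 'rot': stack = [0, 0, 0] (depth 3)
After 'push -9': stack = [0, 0, 0, -9] (depth 4)
After 'neg': stack = [0, 0, 0, 9] (depth 4)
After 'pick 2': stack = [0, 0, 0, 9, 0] (depth 5)
After 'mul': stack = [0, 0, 0, 0] (depth 4)
After 'pick 1': stack = [0, 0, 0, 0, 0] (depth 5)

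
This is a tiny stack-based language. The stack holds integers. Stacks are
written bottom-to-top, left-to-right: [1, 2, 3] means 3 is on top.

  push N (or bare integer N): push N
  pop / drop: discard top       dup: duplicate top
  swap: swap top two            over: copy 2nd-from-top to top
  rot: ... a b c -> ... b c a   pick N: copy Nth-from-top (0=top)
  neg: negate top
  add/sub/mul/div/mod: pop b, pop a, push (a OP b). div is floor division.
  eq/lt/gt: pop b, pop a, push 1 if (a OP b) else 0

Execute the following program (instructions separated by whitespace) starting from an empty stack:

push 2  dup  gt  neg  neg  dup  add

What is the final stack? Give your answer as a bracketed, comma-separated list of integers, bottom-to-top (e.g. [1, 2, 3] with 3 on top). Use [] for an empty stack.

Answer: [0]

Derivation:
After 'push 2': [2]
After 'dup': [2, 2]
After 'gt': [0]
After 'neg': [0]
After 'neg': [0]
After 'dup': [0, 0]
After 'add': [0]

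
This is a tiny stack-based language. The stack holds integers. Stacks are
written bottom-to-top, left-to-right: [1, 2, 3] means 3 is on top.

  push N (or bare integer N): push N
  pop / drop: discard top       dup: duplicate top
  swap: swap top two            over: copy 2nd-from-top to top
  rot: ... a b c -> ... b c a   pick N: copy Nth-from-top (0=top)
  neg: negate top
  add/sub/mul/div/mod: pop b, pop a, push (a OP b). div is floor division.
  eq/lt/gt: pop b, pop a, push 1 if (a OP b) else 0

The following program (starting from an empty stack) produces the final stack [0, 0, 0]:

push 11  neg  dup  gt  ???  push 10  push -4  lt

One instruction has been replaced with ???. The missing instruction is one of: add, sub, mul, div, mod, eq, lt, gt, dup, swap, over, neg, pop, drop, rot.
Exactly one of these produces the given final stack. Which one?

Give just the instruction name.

Answer: dup

Derivation:
Stack before ???: [0]
Stack after ???:  [0, 0]
The instruction that transforms [0] -> [0, 0] is: dup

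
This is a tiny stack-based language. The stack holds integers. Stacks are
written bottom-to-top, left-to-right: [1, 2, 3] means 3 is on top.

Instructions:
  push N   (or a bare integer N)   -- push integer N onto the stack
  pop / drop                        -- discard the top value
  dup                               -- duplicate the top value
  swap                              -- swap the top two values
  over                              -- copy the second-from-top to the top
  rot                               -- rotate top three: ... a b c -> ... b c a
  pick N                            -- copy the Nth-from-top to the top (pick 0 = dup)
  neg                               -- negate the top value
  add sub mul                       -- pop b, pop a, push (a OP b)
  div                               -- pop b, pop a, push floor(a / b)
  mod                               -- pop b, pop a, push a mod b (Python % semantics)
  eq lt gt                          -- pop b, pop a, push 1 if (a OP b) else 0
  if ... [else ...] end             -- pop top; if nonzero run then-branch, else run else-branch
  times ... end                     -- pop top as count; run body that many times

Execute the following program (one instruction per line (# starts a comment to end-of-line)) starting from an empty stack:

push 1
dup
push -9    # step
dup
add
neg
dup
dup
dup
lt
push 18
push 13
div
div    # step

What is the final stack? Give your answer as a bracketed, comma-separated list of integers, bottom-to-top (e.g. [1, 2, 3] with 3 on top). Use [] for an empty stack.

Answer: [1, 1, 18, 18, 0]

Derivation:
After 'push 1': [1]
After 'dup': [1, 1]
After 'push -9': [1, 1, -9]
After 'dup': [1, 1, -9, -9]
After 'add': [1, 1, -18]
After 'neg': [1, 1, 18]
After 'dup': [1, 1, 18, 18]
After 'dup': [1, 1, 18, 18, 18]
After 'dup': [1, 1, 18, 18, 18, 18]
After 'lt': [1, 1, 18, 18, 0]
After 'push 18': [1, 1, 18, 18, 0, 18]
After 'push 13': [1, 1, 18, 18, 0, 18, 13]
After 'div': [1, 1, 18, 18, 0, 1]
After 'div': [1, 1, 18, 18, 0]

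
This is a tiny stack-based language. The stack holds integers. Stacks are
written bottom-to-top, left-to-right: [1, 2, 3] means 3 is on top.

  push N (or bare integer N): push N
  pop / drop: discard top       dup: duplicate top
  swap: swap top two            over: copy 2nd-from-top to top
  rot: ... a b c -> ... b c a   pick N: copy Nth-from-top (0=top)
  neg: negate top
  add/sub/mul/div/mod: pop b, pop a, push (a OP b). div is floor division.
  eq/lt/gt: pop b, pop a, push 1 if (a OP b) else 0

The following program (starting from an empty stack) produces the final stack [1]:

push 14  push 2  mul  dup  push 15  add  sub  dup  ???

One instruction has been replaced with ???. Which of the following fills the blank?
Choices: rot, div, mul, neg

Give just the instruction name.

Stack before ???: [-15, -15]
Stack after ???:  [1]
Checking each choice:
  rot: stack underflow (need 3, have 2)
  div: MATCH
  mul: produces [225]
  neg: produces [-15, 15]


Answer: div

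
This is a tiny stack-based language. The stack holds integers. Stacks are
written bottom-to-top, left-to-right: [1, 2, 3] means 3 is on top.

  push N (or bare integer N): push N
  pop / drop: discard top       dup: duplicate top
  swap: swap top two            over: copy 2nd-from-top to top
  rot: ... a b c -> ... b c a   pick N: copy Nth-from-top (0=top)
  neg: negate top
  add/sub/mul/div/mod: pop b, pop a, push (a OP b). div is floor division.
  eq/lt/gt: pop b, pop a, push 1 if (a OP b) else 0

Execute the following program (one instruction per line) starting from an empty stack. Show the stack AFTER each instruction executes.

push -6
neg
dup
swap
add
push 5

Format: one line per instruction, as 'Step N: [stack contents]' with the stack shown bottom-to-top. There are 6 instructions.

Step 1: [-6]
Step 2: [6]
Step 3: [6, 6]
Step 4: [6, 6]
Step 5: [12]
Step 6: [12, 5]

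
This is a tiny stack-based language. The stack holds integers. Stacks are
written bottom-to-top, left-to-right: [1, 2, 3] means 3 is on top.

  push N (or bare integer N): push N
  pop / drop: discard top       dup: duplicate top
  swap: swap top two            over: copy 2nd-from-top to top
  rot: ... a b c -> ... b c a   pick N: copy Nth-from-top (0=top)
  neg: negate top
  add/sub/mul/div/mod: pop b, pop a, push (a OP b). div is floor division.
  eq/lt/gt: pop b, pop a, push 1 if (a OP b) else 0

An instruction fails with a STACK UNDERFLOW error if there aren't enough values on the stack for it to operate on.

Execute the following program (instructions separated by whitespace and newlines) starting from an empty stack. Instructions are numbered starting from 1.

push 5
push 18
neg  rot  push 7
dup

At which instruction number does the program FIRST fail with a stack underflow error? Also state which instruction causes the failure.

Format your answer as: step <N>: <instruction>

Step 1 ('push 5'): stack = [5], depth = 1
Step 2 ('push 18'): stack = [5, 18], depth = 2
Step 3 ('neg'): stack = [5, -18], depth = 2
Step 4 ('rot'): needs 3 value(s) but depth is 2 — STACK UNDERFLOW

Answer: step 4: rot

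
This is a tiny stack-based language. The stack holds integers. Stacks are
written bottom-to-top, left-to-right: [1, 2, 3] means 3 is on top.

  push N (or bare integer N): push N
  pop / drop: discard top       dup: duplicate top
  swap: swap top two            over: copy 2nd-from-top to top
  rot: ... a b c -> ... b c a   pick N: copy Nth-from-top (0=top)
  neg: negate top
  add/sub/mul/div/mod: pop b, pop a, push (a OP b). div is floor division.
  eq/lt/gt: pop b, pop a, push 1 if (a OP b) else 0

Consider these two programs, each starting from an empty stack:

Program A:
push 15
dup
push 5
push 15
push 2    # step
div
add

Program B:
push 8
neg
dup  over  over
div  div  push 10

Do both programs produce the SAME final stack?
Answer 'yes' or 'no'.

Answer: no

Derivation:
Program A trace:
  After 'push 15': [15]
  After 'dup': [15, 15]
  After 'push 5': [15, 15, 5]
  After 'push 15': [15, 15, 5, 15]
  After 'push 2': [15, 15, 5, 15, 2]
  After 'div': [15, 15, 5, 7]
  After 'add': [15, 15, 12]
Program A final stack: [15, 15, 12]

Program B trace:
  After 'push 8': [8]
  After 'neg': [-8]
  After 'dup': [-8, -8]
  After 'over': [-8, -8, -8]
  After 'over': [-8, -8, -8, -8]
  After 'div': [-8, -8, 1]
  After 'div': [-8, -8]
  After 'push 10': [-8, -8, 10]
Program B final stack: [-8, -8, 10]
Same: no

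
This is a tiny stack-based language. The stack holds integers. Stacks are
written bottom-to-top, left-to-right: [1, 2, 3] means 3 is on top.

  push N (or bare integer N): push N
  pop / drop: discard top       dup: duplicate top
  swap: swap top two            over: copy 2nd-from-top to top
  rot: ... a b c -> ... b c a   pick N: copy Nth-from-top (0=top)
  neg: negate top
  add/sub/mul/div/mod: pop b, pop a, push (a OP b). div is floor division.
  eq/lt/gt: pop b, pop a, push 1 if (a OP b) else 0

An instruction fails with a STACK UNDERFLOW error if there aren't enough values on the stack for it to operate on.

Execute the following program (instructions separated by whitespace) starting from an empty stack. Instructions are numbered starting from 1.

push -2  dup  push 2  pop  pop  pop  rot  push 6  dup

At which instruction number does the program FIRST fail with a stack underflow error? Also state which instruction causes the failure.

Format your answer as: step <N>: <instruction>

Answer: step 7: rot

Derivation:
Step 1 ('push -2'): stack = [-2], depth = 1
Step 2 ('dup'): stack = [-2, -2], depth = 2
Step 3 ('push 2'): stack = [-2, -2, 2], depth = 3
Step 4 ('pop'): stack = [-2, -2], depth = 2
Step 5 ('pop'): stack = [-2], depth = 1
Step 6 ('pop'): stack = [], depth = 0
Step 7 ('rot'): needs 3 value(s) but depth is 0 — STACK UNDERFLOW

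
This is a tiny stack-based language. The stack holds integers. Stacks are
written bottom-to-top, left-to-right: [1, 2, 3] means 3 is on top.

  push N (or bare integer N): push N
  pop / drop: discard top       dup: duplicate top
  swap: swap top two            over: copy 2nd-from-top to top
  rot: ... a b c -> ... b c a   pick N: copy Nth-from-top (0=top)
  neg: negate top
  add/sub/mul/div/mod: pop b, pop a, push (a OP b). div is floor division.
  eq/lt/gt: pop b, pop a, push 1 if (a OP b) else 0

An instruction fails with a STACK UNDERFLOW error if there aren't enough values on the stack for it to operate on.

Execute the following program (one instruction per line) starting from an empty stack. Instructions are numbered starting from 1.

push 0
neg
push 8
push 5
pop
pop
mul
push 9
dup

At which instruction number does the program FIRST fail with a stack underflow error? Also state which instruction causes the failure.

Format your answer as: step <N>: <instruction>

Answer: step 7: mul

Derivation:
Step 1 ('push 0'): stack = [0], depth = 1
Step 2 ('neg'): stack = [0], depth = 1
Step 3 ('push 8'): stack = [0, 8], depth = 2
Step 4 ('push 5'): stack = [0, 8, 5], depth = 3
Step 5 ('pop'): stack = [0, 8], depth = 2
Step 6 ('pop'): stack = [0], depth = 1
Step 7 ('mul'): needs 2 value(s) but depth is 1 — STACK UNDERFLOW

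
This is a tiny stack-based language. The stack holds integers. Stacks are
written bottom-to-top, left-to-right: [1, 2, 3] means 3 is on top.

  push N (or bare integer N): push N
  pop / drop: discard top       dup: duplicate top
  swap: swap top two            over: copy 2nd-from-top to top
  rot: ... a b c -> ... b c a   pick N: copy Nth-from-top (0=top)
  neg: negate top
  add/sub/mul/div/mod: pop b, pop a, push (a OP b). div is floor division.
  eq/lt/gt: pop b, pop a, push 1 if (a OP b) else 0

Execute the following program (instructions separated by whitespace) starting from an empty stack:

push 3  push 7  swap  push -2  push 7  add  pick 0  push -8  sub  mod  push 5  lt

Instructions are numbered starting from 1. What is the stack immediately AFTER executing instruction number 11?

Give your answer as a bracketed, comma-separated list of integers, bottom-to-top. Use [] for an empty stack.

Step 1 ('push 3'): [3]
Step 2 ('push 7'): [3, 7]
Step 3 ('swap'): [7, 3]
Step 4 ('push -2'): [7, 3, -2]
Step 5 ('push 7'): [7, 3, -2, 7]
Step 6 ('add'): [7, 3, 5]
Step 7 ('pick 0'): [7, 3, 5, 5]
Step 8 ('push -8'): [7, 3, 5, 5, -8]
Step 9 ('sub'): [7, 3, 5, 13]
Step 10 ('mod'): [7, 3, 5]
Step 11 ('push 5'): [7, 3, 5, 5]

Answer: [7, 3, 5, 5]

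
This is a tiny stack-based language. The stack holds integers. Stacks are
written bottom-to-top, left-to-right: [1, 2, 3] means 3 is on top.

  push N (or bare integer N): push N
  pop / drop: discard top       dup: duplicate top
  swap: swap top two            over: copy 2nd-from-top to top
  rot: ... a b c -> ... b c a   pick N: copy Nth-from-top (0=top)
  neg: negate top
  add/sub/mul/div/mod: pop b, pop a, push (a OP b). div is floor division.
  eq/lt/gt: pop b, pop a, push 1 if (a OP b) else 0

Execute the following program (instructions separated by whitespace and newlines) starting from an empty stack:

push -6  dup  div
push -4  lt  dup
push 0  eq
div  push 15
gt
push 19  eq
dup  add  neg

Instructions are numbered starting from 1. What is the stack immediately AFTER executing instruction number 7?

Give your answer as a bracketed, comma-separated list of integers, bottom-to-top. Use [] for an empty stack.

Step 1 ('push -6'): [-6]
Step 2 ('dup'): [-6, -6]
Step 3 ('div'): [1]
Step 4 ('push -4'): [1, -4]
Step 5 ('lt'): [0]
Step 6 ('dup'): [0, 0]
Step 7 ('push 0'): [0, 0, 0]

Answer: [0, 0, 0]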